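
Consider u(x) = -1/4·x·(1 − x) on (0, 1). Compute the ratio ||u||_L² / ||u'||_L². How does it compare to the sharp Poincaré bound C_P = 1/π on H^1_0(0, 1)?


||u||_L² / ||u'||_L² = sqrt(10)/10 < C_P = 1/π.

u(x) = -1/4·x·(1 − x), so u'(x) = x/2 - 1/4.
u(x) = -1/4·x·(1 − x) vanishes at x = 0 and x = 1, so u ∈ H^1_0(0, 1). Differentiate via the product rule and integrate the resulting polynomials term by term.
  ∫_0^1 u² dx = ∫_0^1 (x^4/16 - x^3/8 + x^2/16) dx. Term by term:
    ∫_0^1 x^4/16 dx = 1/80;  ∫_0^1 -x^3/8 dx = -1/32;  ∫_0^1 x^2/16 dx = 1/48.
  Sum: 1/80 − 1/32 + 1/48 = 1/480.
  ∫_0^1 (u')² dx = ∫_0^1 (x^2/4 - x/4 + 1/16) dx. Term by term:
    ∫_0^1 x^2/4 dx = 1/12;  ∫_0^1 -x/4 dx = -1/8;  ∫_0^1 1/16 dx = 1/16.
  Sum: 1/12 − 1/8 + 1/16 = 1/48.
∫_0^1 u² dx = 1/480, so ||u||_L² = sqrt(30)/120.
∫_0^1 (u')² dx = 1/48, so ||u'||_L² = sqrt(3)/12.
Ratio ||u||_L² / ||u'||_L² = sqrt(10)/10.
Sharp Poincaré constant on H^1_0(0, 1) is C_P = L/π = 1/π, achieved by sin(π·x).
A polynomial bump cannot attain the sharp Poincaré constant (only the first sine eigenfunction does), so the ratio is strictly less than C_P, consistent with ||u||_L² ≤ C_P ||u'||_L².


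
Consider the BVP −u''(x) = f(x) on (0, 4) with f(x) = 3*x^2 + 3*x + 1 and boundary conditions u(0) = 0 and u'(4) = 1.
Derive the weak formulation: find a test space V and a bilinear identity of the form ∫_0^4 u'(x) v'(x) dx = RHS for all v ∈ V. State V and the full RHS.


V = {v ∈ H^1(0, 4) : v(0) = 0} (test functions vanish at x = 0 where u is specified); weak form: ∫_0^4 u'v' dx = ∫_0^4 (3*x^2 + 3*x + 1) v dx + v(4) for all v ∈ V.

Multiply both sides by a test function v and integrate from 0 to 4:
  ∫_0^4 −u''(x) v(x) dx = ∫_0^4 f(x) v(x) dx.
Integrate the LHS by parts once:
  ∫_0^4 −u'' v dx = −[u'(x) v(x)]_0^4 + ∫_0^4 u'(x) v'(x) dx.
Thus ∫_0^4 u'(x) v'(x) dx = ∫_0^4 f(x) v(x) dx + [u'(x) v(x)]_0^4.
Choose V so that boundary terms are either known or forced to vanish.
Mixed BC: u(0) = 0 (Dirichlet) and u'(4) = 1 (Neumann). Define V = {v ∈ H^1(0, 4) : v(0) = 0}. Then [u' v]_0^4 = u'(4)·v(4) − u'(0)·0 = v(4).
Weak formulation: find u (satisfying any essential BC) such that ∫_0^4 u'(x) v'(x) dx = ∫_0^4 f v dx + v(4) for all v ∈ V (Dirichlet at 0 absorbed into V; Neumann datum at x = 4 contributes the boundary term).
Substituting f(x) = 3*x^2 + 3*x + 1, the right-hand side is ∫_0^4 (3*x^2 + 3*x + 1) v dx + v(4).


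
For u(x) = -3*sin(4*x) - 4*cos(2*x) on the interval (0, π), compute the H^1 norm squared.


||u||_{H^1(0,π)}^2 = 233*π/2

u'(x) = 8*sin(2*x) - 12*cos(4*x).
Expand u² and (u')² and integrate term by term on (0, π), using: for integers n ≥ 1, ∫_0^π sin²(nx) dx = ∫_0^π cos²(nx) dx = π/2; for n ≠ n', ∫_0^π sin(nx)sin(n'x) dx = ∫_0^π cos(nx)cos(n'x) dx = 0; and by product-to-sum, ∫_0^π sin(nx)cos(n'x) dx = ½∫_0^π [sin((n+n')x) + sin((n−n')x)] dx, which is 0 when n+n' is even and 2n/(n²−n'²) when n+n' is odd (it need not vanish on (0, π)).
  u² squared terms: (-4)²·∫cos(2x)² dx = 16·π/2 = 8*π;  (-3)²·∫sin(4x)² dx = 9·π/2 = 9*π/2.
  u² cross terms: 2·(-4)·(-3)·∫cos(2x)·sin(4x) dx = 24·(0) = 0.
  So ∫_0^π u² dx = 8*π + 9*π/2 + 0 = 25*π/2.
  (u')² squared terms: (-12)²·∫cos(4x)² dx = 144·π/2 = 72*π;  (8)²·∫sin(2x)² dx = 64·π/2 = 32*π.
  (u')² cross terms: 2·(-12)·(8)·∫cos(4x)·sin(2x) dx = -192·(0) = 0.
  So ∫_0^π (u')² dx = 72*π + 32*π + 0 = 104*π.
||u||_{H^1}^2 = (25*π/2) + (104*π) = 233*π/2.


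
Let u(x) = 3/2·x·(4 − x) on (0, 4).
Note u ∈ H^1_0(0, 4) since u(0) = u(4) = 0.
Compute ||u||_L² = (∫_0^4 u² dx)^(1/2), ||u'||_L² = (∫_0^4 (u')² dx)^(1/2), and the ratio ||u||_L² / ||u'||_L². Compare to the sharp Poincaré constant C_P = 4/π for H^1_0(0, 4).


||u||_L² / ||u'||_L² = 2*sqrt(10)/5 < C_P = 4/π.

u(x) = 3/2·x·(4 − x), so u'(x) = 6 - 3*x.
u(x) = 3/2·x·(4 − x) vanishes at x = 0 and x = 4, so u ∈ H^1_0(0, 4). Differentiate via the product rule and integrate the resulting polynomials term by term.
  ∫_0^4 u² dx = ∫_0^4 (9*x^4/4 - 18*x^3 + 36*x^2) dx. Term by term:
    ∫_0^4 9*x^4/4 dx = 2304/5;  ∫_0^4 -18*x^3 dx = -1152;  ∫_0^4 36*x^2 dx = 768.
  Sum: 2304/5 − 1152 + 768 = 384/5.
  ∫_0^4 (u')² dx = ∫_0^4 (9*x^2 - 36*x + 36) dx. Term by term:
    ∫_0^4 9*x^2 dx = 192;  ∫_0^4 -36*x dx = -288;  ∫_0^4 36 dx = 144.
  Sum: 192 − 288 + 144 = 48.
∫_0^4 u² dx = 384/5, so ||u||_L² = 8*sqrt(30)/5.
∫_0^4 (u')² dx = 48, so ||u'||_L² = 4*sqrt(3).
Ratio ||u||_L² / ||u'||_L² = 2*sqrt(10)/5.
Sharp Poincaré constant on H^1_0(0, 4) is C_P = L/π = 4/π, achieved by sin(π/4·x).
A polynomial bump cannot attain the sharp Poincaré constant (only the first sine eigenfunction does), so the ratio is strictly less than C_P, consistent with ||u||_L² ≤ C_P ||u'||_L².


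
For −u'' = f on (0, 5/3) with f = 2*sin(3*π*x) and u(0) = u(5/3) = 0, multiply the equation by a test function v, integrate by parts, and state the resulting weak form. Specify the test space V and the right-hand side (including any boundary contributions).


V = H^1_0(0, 5/3) (so v(0) = v(5/3) = 0); weak form: ∫_0^5/3 u'v' dx = ∫_0^5/3 (2*sin(3*π*x)) v dx for all v ∈ V.

Multiply both sides by a test function v and integrate from 0 to 5/3:
  ∫_0^5/3 −u''(x) v(x) dx = ∫_0^5/3 f(x) v(x) dx.
Integrate the LHS by parts once:
  ∫_0^5/3 −u'' v dx = −[u'(x) v(x)]_0^5/3 + ∫_0^5/3 u'(x) v'(x) dx.
Thus ∫_0^5/3 u'(x) v'(x) dx = ∫_0^5/3 f(x) v(x) dx + [u'(x) v(x)]_0^5/3.
Choose V so that boundary terms are either known or forced to vanish.
u is Dirichlet: u(0) = u(5/3) = 0. Let V = H^1_0(0, 5/3); then v(0) = v(5/3) = 0, and [u' v]_0^5/3 = 0.
Weak formulation: find u (satisfying any essential BC) such that ∫_0^5/3 u'(x) v'(x) dx = ∫_0^5/3 f v dx for all v ∈ V.
Substituting f(x) = 2*sin(3*π*x), the right-hand side is ∫_0^5/3 (2*sin(3*π*x)) v dx.


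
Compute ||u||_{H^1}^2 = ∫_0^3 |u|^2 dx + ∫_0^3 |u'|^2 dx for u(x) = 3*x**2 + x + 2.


||u||_{H^1}^2 = 10869/10

The H^1 norm (squared) on an interval (0, L) is
  ||u||_{H^1}^2 = ∫_0^L u(x)^2 dx + ∫_0^L u'(x)^2 dx.
Compute u'(x) = 6*x + 1.
Then u(x)^2 = 9*x**4 + 6*x**3 + 13*x**2 + 4*x + 4 and u'(x)^2 = 36*x**2 + 12*x + 1.
Integrate each monomial from 0 to 3 using ∫_0^3 c·x^n dx = c·3^(n+1)/(n+1):
  ∫_0^3 u(x)^2 dx = ∫_0^3 (9*x^4 + 6*x^3 + 13*x^2 + 4*x + 4) dx. Term by term:
    ∫_0^3 9*x^4 dx = 2187/5;  ∫_0^3 6*x^3 dx = 243/2;  ∫_0^3 13*x^2 dx = 117;
    ∫_0^3 4*x dx = 18;  ∫_0^3 4 dx = 12.
  Sum: 2187/5 + 243/2 + 117 + 18 + 12 = 7059/10.
  ∫_0^3 u'(x)^2 dx = ∫_0^3 (36*x^2 + 12*x + 1) dx. Term by term:
    ∫_0^3 36*x^2 dx = 324;  ∫_0^3 12*x dx = 54;  ∫_0^3 1 dx = 3.
  Sum: 324 + 54 + 3 = 381.
Adding: ||u||_{H^1}^2 = 7059/10 + 381 = 10869/10.


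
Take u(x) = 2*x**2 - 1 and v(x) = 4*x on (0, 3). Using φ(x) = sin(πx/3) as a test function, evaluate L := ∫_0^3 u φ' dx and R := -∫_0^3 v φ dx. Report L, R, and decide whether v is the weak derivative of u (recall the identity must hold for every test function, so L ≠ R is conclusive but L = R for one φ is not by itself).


LHS = -36/π, RHS = -36/π. Yes, v = u' weakly.

u(x) = 2*x**2 - 1, classical derivative u'(x) = 4*x.
φ(x) = sin(πx/3), so φ'(x) = π*cos(π*x/3)/3.
Note φ(0) = φ(3) = 0, so the boundary term u·φ vanishes.
LHS = ∫_0^3 u(x) φ'(x) dx = ∫_0^3 (2*π*x^2*cos(π*x/3)/3 - π*cos(π*x/3)/3) dx. Term by term:
  ∫_0^3 -π*cos(π*x/3)/3 dx = 0;  ∫_0^3 2*π*x^2*cos(π*x/3)/3 dx = -36/π.
Sum: 0 − 36/π = -36/π.
So LHS = -36/π.
∫_0^3 v(x) φ(x) dx = ∫_0^3 (4*x*sin(π*x/3)) dx. Term by term:
  ∫_0^3 4*x*sin(π*x/3) dx = 36/π.
So RHS = -∫_0^3 v(x) φ(x) dx = -36/π.
LHS = RHS, so the identity holds for this test φ.
Moreover u is smooth here and v(x) = u'(x) = 4*x pointwise, so the identity holds for every test function. Hence v is the weak derivative of u.


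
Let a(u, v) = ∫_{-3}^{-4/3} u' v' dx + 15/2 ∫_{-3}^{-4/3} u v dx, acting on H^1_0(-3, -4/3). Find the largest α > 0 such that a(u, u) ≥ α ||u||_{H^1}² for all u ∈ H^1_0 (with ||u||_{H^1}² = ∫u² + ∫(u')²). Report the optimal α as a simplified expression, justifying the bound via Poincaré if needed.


α = 1

Coercivity of a(·,·) on H^1_0(-3, -4/3) means a(u, u) ≥ α ||u||_{H^1}² for every u ∈ H^1_0.
The interval has length L = 5/3, and Poincaré/coercivity depend only on L. Here a(u, u) = ∫(u')² + (15/2)·∫u².
Here c = 15/2 ≥ 1, so a(u,u) = ∫(u')² + c∫u² ≥ ∫(u')² + ∫u² = ||u||_{H^1}², i.e. α = 1 works. No larger α is possible: a(u,u) ≥ α||u||_{H^1}² means (1−α)∫(u')² ≥ (α−c)∫u², and for the modes u_n = sin(nπ(x−x₀)/L) (x₀ the left endpoint) one has ∫u_n²/∫(u_n')² = (L/(nπ))² → 0, so a(u_n,u_n)/||u_n||_{H^1}² → 1. Hence the optimal constant is α = 1.
Therefore α = 1.


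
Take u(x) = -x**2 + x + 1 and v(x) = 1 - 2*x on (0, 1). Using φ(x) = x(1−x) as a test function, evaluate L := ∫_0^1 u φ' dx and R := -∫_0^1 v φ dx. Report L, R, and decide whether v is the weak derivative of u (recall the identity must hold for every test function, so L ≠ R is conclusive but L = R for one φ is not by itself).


LHS = 0, RHS = 0. Yes, v = u' weakly.

u(x) = -x**2 + x + 1, classical derivative u'(x) = 1 - 2*x.
φ(x) = x(1−x), so φ'(x) = 1 - 2*x.
Note φ(0) = φ(1) = 0, so the boundary term u·φ vanishes.
LHS = ∫_0^1 u(x) φ'(x) dx = ∫_0^1 (2*x^3 - 3*x^2 - x + 1) dx. Term by term:
  ∫_0^1 2*x^3 dx = 1/2;  ∫_0^1 -3*x^2 dx = -1;  ∫_0^1 -x dx = -1/2;
  ∫_0^1 1 dx = 1.
Sum: 1/2 − 1 − 1/2 + 1 = 0.
So LHS = 0.
∫_0^1 v(x) φ(x) dx = ∫_0^1 (2*x^3 - 3*x^2 + x) dx. Term by term:
  ∫_0^1 2*x^3 dx = 1/2;  ∫_0^1 -3*x^2 dx = -1;  ∫_0^1 x dx = 1/2.
Sum: 1/2 − 1 + 1/2 = 0.
So RHS = -∫_0^1 v(x) φ(x) dx = 0.
LHS = RHS, so the identity holds for this test φ.
Moreover u is smooth here and v(x) = u'(x) = 1 - 2*x pointwise, so the identity holds for every test function. Hence v is the weak derivative of u.


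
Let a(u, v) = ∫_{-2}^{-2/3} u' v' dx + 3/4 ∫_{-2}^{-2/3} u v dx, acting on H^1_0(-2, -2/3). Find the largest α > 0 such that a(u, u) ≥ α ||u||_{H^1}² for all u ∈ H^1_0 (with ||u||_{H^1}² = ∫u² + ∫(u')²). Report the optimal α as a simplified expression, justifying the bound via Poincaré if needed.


α = 3*(4 + 3*π^2)/(16 + 9*π^2)

Coercivity of a(·,·) on H^1_0(-2, -2/3) means a(u, u) ≥ α ||u||_{H^1}² for every u ∈ H^1_0.
The interval has length L = 4/3, and Poincaré/coercivity depend only on L. Here a(u, u) = ∫(u')² + (3/4)·∫u².
Here 0 < c = 3/4 < 1. The condition a(u,u) ≥ α||u||_{H^1}² reads (1−α)∫(u')² ≥ (α−c)∫u². Any admissible α is ≤ 1 (rapidly oscillating u have ∫u²/∫(u')² → 0), and α = 1 would force 0 ≥ (1−c)∫u², impossible since c < 1; so 1−α > 0. By the sharp Poincaré inequality on H^1_0 of an interval of length L, ∫(u')² ≥ (π/L)²∫u² with equality for the first sine mode sin(π(x−x₀)/L) (x₀ the left endpoint), so the inequality holds for all u iff (1−α)(π/L)² ≥ α − c, i.e. α ≤ ((π/L)² + c)/((π/L)² + 1) = (1 + c(L/π)²)/(1 + (L/π)²). With (π/L)² = 9*π^2/16 and c = 3/4, the largest admissible constant is α = ((π/L)² + c)/((π/L)² + 1).
Simplifying, α = 3*(4 + 3*π^2)/(16 + 9*π^2).


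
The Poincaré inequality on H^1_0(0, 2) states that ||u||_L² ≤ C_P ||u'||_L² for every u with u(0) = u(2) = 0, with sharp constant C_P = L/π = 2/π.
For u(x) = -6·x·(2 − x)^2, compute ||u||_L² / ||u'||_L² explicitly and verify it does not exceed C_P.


||u||_L² / ||u'||_L² = sqrt(14)/7 < C_P = 2/π.

u(x) = -6·x·(2 − x)^2, so u'(x) = 6*(2 - 3*x)*(x - 2).
u(x) = -6·x·(2 − x)^2 vanishes at x = 0 and x = 2, so u ∈ H^1_0(0, 2). Differentiate via the product rule and integrate the resulting polynomials term by term.
  ∫_0^2 u² dx = ∫_0^2 (36*x^6 - 288*x^5 + 864*x^4 - 1152*x^3 + 576*x^2) dx. Term by term:
    ∫_0^2 36*x^6 dx = 4608/7;  ∫_0^2 -288*x^5 dx = -3072;  ∫_0^2 864*x^4 dx = 27648/5;
    ∫_0^2 -1152*x^3 dx = -4608;  ∫_0^2 576*x^2 dx = 1536.
  Sum: 4608/7 − 3072 + 27648/5 − 4608 + 1536 = 1536/35.
  ∫_0^2 (u')² dx = ∫_0^2 (324*x^4 - 1728*x^3 + 3168*x^2 - 2304*x + 576) dx. Term by term:
    ∫_0^2 324*x^4 dx = 10368/5;  ∫_0^2 -1728*x^3 dx = -6912;  ∫_0^2 3168*x^2 dx = 8448;
    ∫_0^2 -2304*x dx = -4608;  ∫_0^2 576 dx = 1152.
  Sum: 10368/5 − 6912 + 8448 − 4608 + 1152 = 768/5.
∫_0^2 u² dx = 1536/35, so ||u||_L² = 16*sqrt(210)/35.
∫_0^2 (u')² dx = 768/5, so ||u'||_L² = 16*sqrt(15)/5.
Ratio ||u||_L² / ||u'||_L² = sqrt(14)/7.
Sharp Poincaré constant on H^1_0(0, 2) is C_P = L/π = 2/π, achieved by sin(π/2·x).
A polynomial bump cannot attain the sharp Poincaré constant (only the first sine eigenfunction does), so the ratio is strictly less than C_P, consistent with ||u||_L² ≤ C_P ||u'||_L².


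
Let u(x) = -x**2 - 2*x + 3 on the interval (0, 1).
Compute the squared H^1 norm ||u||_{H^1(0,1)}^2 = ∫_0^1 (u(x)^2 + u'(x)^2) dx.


||u||_{H^1}^2 = 193/15

The H^1 norm (squared) on an interval (0, L) is
  ||u||_{H^1}^2 = ∫_0^L u(x)^2 dx + ∫_0^L u'(x)^2 dx.
Compute u'(x) = -2*x - 2.
Then u(x)^2 = x**4 + 4*x**3 - 2*x**2 - 12*x + 9 and u'(x)^2 = 4*x**2 + 8*x + 4.
Integrate each monomial from 0 to 1 using ∫_0^1 c·x^n dx = c·1^(n+1)/(n+1):
  ∫_0^1 u(x)^2 dx = ∫_0^1 (x^4 + 4*x^3 - 2*x^2 - 12*x + 9) dx. Term by term:
    ∫_0^1 x^4 dx = 1/5;  ∫_0^1 4*x^3 dx = 1;  ∫_0^1 -2*x^2 dx = -2/3;
    ∫_0^1 -12*x dx = -6;  ∫_0^1 9 dx = 9.
  Sum: 1/5 + 1 − 2/3 − 6 + 9 = 53/15.
  ∫_0^1 u'(x)^2 dx = ∫_0^1 (4*x^2 + 8*x + 4) dx. Term by term:
    ∫_0^1 4*x^2 dx = 4/3;  ∫_0^1 8*x dx = 4;  ∫_0^1 4 dx = 4.
  Sum: 4/3 + 4 + 4 = 28/3.
Adding: ||u||_{H^1}^2 = 53/15 + 28/3 = 193/15.


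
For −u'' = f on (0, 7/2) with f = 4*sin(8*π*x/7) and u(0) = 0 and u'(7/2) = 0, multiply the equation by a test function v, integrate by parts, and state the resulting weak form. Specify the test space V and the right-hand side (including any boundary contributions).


V = {v ∈ H^1(0, 7/2) : v(0) = 0} (test functions vanish at x = 0 where u is specified); weak form: ∫_0^7/2 u'v' dx = ∫_0^7/2 (4*sin(8*π*x/7)) v dx for all v ∈ V.

Multiply both sides by a test function v and integrate from 0 to 7/2:
  ∫_0^7/2 −u''(x) v(x) dx = ∫_0^7/2 f(x) v(x) dx.
Integrate the LHS by parts once:
  ∫_0^7/2 −u'' v dx = −[u'(x) v(x)]_0^7/2 + ∫_0^7/2 u'(x) v'(x) dx.
Thus ∫_0^7/2 u'(x) v'(x) dx = ∫_0^7/2 f(x) v(x) dx + [u'(x) v(x)]_0^7/2.
Choose V so that boundary terms are either known or forced to vanish.
Mixed BC: u(0) = 0 (Dirichlet) and u'(7/2) = 0 (Neumann). Define V = {v ∈ H^1(0, 7/2) : v(0) = 0}. Then [u' v]_0^7/2 = u'(7/2)·v(7/2) − u'(0)·0 = 0.
Weak formulation: find u (satisfying any essential BC) such that ∫_0^7/2 u'(x) v'(x) dx = ∫_0^7/2 f v dx for all v ∈ V (Dirichlet at 0 absorbed into V; the Neumann datum at x = 7/2 is zero, so no boundary term remains).
Substituting f(x) = 4*sin(8*π*x/7), the right-hand side is ∫_0^7/2 (4*sin(8*π*x/7)) v dx.


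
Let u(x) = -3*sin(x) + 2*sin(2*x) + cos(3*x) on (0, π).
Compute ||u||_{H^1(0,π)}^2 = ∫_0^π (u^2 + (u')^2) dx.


||u||_{H^1(0,π)}^2 = -32 + 24*π

u'(x) = -3*sin(3*x) - 3*cos(x) + 4*cos(2*x).
Expand u² and (u')² and integrate term by term on (0, π), using: for integers n ≥ 1, ∫_0^π sin²(nx) dx = ∫_0^π cos²(nx) dx = π/2; for n ≠ n', ∫_0^π sin(nx)sin(n'x) dx = ∫_0^π cos(nx)cos(n'x) dx = 0; and by product-to-sum, ∫_0^π sin(nx)cos(n'x) dx = ½∫_0^π [sin((n+n')x) + sin((n−n')x)] dx, which is 0 when n+n' is even and 2n/(n²−n'²) when n+n' is odd (it need not vanish on (0, π)).
  u² squared terms: (-3)²·∫sin(x)² dx = 9·π/2 = 9*π/2;  (2)²·∫sin(2x)² dx = 4·π/2 = 2*π;  (1)²·∫cos(3x)² dx = 1·π/2 = π/2.
  u² cross terms: 2·(-3)·(2)·∫sin(x)·sin(2x) dx = -12·(0) = 0;  2·(-3)·(1)·∫sin(x)·cos(3x) dx = -6·(0) = 0;  2·(2)·(1)·∫sin(2x)·cos(3x) dx = 4·(-4/5) = -16/5.
  So ∫_0^π u² dx = 9*π/2 + 2*π + π/2 + 0 + 0 − 16/5 = -16/5 + 7*π.
  (u')² squared terms: (-3)²·∫cos(x)² dx = 9·π/2 = 9*π/2;  (-3)²·∫sin(3x)² dx = 9·π/2 = 9*π/2;  (4)²·∫cos(2x)² dx = 16·π/2 = 8*π.
  (u')² cross terms: 2·(-3)·(-3)·∫cos(x)·sin(3x) dx = 18·(0) = 0;  2·(-3)·(4)·∫cos(x)·cos(2x) dx = -24·(0) = 0;  2·(-3)·(4)·∫sin(3x)·cos(2x) dx = -24·(6/5) = -144/5.
  So ∫_0^π (u')² dx = 9*π/2 + 9*π/2 + 8*π + 0 + 0 − 144/5 = -144/5 + 17*π.
||u||_{H^1}^2 = (-16/5 + 7*π) + (-144/5 + 17*π) = -32 + 24*π.


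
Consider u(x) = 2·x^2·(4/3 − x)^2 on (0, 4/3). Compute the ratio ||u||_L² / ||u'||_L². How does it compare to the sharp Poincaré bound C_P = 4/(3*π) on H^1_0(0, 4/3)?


||u||_L² / ||u'||_L² = 2*sqrt(3)/9 < C_P = 4/(3*π).

u(x) = 2·x^2·(4/3 − x)^2, so u'(x) = 8*x*(3*x - 4)*(3*x - 2)/9.
u(x) = 2·x^2·(4/3 − x)^2 vanishes at x = 0 and x = 4/3, so u ∈ H^1_0(0, 4/3). Differentiate via the product rule and integrate the resulting polynomials term by term.
  ∫_0^4/3 u² dx = ∫_0^4/3 (4*x^8 - 64*x^7/3 + 128*x^6/3 - 1024*x^5/27 + 1024*x^4/81) dx. Term by term:
    ∫_0^4/3 4*x^8 dx = 1048576/177147;  ∫_0^4/3 -64*x^7/3 dx = -524288/19683;  ∫_0^4/3 128*x^6/3 dx = 2097152/45927;
    ∫_0^4/3 -1024*x^5/27 dx = -2097152/59049;  ∫_0^4/3 1024*x^4/81 dx = 1048576/98415.
  Sum: 1048576/177147 − 524288/19683 + 2097152/45927 − 2097152/59049 + 1048576/98415 = 524288/6200145.
  ∫_0^4/3 (u')² dx = ∫_0^4/3 (64*x^6 - 256*x^5 + 3328*x^4/9 - 2048*x^3/9 + 4096*x^2/81) dx. Term by term:
    ∫_0^4/3 64*x^6 dx = 1048576/15309;  ∫_0^4/3 -256*x^5 dx = -524288/2187;  ∫_0^4/3 3328*x^4/9 dx = 3407872/10935;
    ∫_0^4/3 -2048*x^3/9 dx = -131072/729;  ∫_0^4/3 4096*x^2/81 dx = 262144/6561.
  Sum: 1048576/15309 − 524288/2187 + 3407872/10935 − 131072/729 + 262144/6561 = 131072/229635.
∫_0^4/3 u² dx = 524288/6200145, so ||u||_L² = 512*sqrt(210)/25515.
∫_0^4/3 (u')² dx = 131072/229635, so ||u'||_L² = 256*sqrt(70)/2835.
Ratio ||u||_L² / ||u'||_L² = 2*sqrt(3)/9.
Sharp Poincaré constant on H^1_0(0, 4/3) is C_P = L/π = 4/(3*π), achieved by sin(3*π/4·x).
A polynomial bump cannot attain the sharp Poincaré constant (only the first sine eigenfunction does), so the ratio is strictly less than C_P, consistent with ||u||_L² ≤ C_P ||u'||_L².


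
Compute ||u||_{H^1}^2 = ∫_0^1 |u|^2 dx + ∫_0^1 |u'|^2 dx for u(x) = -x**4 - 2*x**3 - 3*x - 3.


||u||_{H^1}^2 = 46789/630

The H^1 norm (squared) on an interval (0, L) is
  ||u||_{H^1}^2 = ∫_0^L u(x)^2 dx + ∫_0^L u'(x)^2 dx.
Compute u'(x) = -4*x**3 - 6*x**2 - 3.
Then u(x)^2 = x**8 + 4*x**7 + 4*x**6 + 6*x**5 + 18*x**4 + 12*x**3 + 9*x**2 + 18*x + 9 and u'(x)^2 = 16*x**6 + 48*x**5 + 36*x**4 + 24*x**3 + 36*x**2 + 9.
Integrate each monomial from 0 to 1 using ∫_0^1 c·x^n dx = c·1^(n+1)/(n+1):
  ∫_0^1 u(x)^2 dx = ∫_0^1 (x^8 + 4*x^7 + 4*x^6 + 6*x^5 + 18*x^4 + 12*x^3 + 9*x^2 + 18*x + 9) dx. Term by term:
    ∫_0^1 x^8 dx = 1/9;  ∫_0^1 4*x^7 dx = 1/2;  ∫_0^1 4*x^6 dx = 4/7;
    ∫_0^1 6*x^5 dx = 1;  ∫_0^1 18*x^4 dx = 18/5;  ∫_0^1 12*x^3 dx = 3;
    ∫_0^1 9*x^2 dx = 3;  ∫_0^1 18*x dx = 9;  ∫_0^1 9 dx = 9.
  Sum: 1/9 + 1/2 + 4/7 + 1 + 18/5 + 3 + 3 + 9 + 9 = 18763/630.
  ∫_0^1 u'(x)^2 dx = ∫_0^1 (16*x^6 + 48*x^5 + 36*x^4 + 24*x^3 + 36*x^2 + 9) dx. Term by term:
    ∫_0^1 16*x^6 dx = 16/7;  ∫_0^1 48*x^5 dx = 8;  ∫_0^1 36*x^4 dx = 36/5;
    ∫_0^1 24*x^3 dx = 6;  ∫_0^1 36*x^2 dx = 12;  ∫_0^1 9 dx = 9.
  Sum: 16/7 + 8 + 36/5 + 6 + 12 + 9 = 1557/35.
Adding: ||u||_{H^1}^2 = 18763/630 + 1557/35 = 46789/630.


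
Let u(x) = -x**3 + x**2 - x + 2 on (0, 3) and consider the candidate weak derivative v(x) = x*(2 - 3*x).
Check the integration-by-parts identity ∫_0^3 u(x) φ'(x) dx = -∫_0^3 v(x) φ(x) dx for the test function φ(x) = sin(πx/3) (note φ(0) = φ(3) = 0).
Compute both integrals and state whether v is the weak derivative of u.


LHS = -324/π^3 + 69/π, RHS = -324/π^3 + 63/π. No, v is not the weak derivative of u.

u(x) = -x**3 + x**2 - x + 2, classical derivative u'(x) = -3*x**2 + 2*x - 1.
φ(x) = sin(πx/3), so φ'(x) = π*cos(π*x/3)/3.
Note φ(0) = φ(3) = 0, so the boundary term u·φ vanishes.
LHS = ∫_0^3 u(x) φ'(x) dx = ∫_0^3 (-π*x^3*cos(π*x/3)/3 + π*x^2*cos(π*x/3)/3 - π*x*cos(π*x/3)/3 + 2*π*cos(π*x/3)/3) dx. Term by term:
  ∫_0^3 2*π*cos(π*x/3)/3 dx = 0;  ∫_0^3 -π*x*cos(π*x/3)/3 dx = 6/π;  ∫_0^3 -π*x^3*cos(π*x/3)/3 dx = -324/π^3 + 81/π;
  ∫_0^3 π*x^2*cos(π*x/3)/3 dx = -18/π.
Sum: 0 + 6/π + -324/π^3 + 81/π − 18/π = -324/π^3 + 69/π.
So LHS = -324/π^3 + 69/π.
∫_0^3 v(x) φ(x) dx = ∫_0^3 (-3*x^2*sin(π*x/3) + 2*x*sin(π*x/3)) dx. Term by term:
  ∫_0^3 -3*x^2*sin(π*x/3) dx = -81/π + 324/π^3;  ∫_0^3 2*x*sin(π*x/3) dx = 18/π.
Sum: -81/π + 324/π^3 + 18/π = -63/π + 324/π^3.
So RHS = -∫_0^3 v(x) φ(x) dx = -324/π^3 + 63/π.
LHS − RHS = 6/π ≠ 0, so the identity fails.
(For a valid weak derivative the identity must hold for EVERY test function, in particular this one. The failure shows v is NOT the weak derivative of u.)
Correct weak derivative would be u'(x) = -3*x**2 + 2*x - 1.


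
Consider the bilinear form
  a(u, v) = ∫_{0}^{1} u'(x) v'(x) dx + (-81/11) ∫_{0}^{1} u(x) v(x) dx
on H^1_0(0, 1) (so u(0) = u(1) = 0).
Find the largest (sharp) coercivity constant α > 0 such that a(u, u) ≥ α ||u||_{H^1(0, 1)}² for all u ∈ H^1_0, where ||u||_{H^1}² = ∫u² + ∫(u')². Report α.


α = (-81/11 + π^2)/(1 + π^2)

Coercivity of a(·,·) on H^1_0(0, 1) means a(u, u) ≥ α ||u||_{H^1}² for every u ∈ H^1_0.
The interval has length L = 1, and Poincaré/coercivity depend only on L. Here a(u, u) = ∫(u')² + (-81/11)·∫u².
Here c = -81/11 < 0 with |c| < (π/L)² = π^2, so coercivity still holds. The condition a(u,u) ≥ α||u||_{H^1}² reads (1−α)∫(u')² ≥ (α−c)∫u². Any admissible α is ≤ 1 (rapidly oscillating u have ∫u²/∫(u')² → 0), and α = 1 would force 0 ≥ (1−c)∫u², impossible since c < 1; so 1−α > 0. By the sharp Poincaré inequality on H^1_0 of an interval of length L, ∫(u')² ≥ (π/L)²∫u² with equality for the first sine mode sin(π(x−x₀)/L) (x₀ the left endpoint), so the inequality holds for all u iff (1−α)(π/L)² ≥ α − c, i.e. α ≤ ((π/L)² + c)/((π/L)² + 1) = (1 + c(L/π)²)/(1 + (L/π)²). (Direct route, valid since c ≤ 0: Poincaré gives c∫u² ≥ c(L/π)²∫(u')², so a(u,u) ≥ (1 + c(L/π)²)∫(u')², while ||u||_{H^1}² ≤ (1 + (L/π)²)∫(u')²; dividing yields the same α.) With (π/L)² = π^2 and c = -81/11, the largest admissible constant is α = ((π/L)² + c)/((π/L)² + 1).
Simplifying, α = (-81/11 + π^2)/(1 + π^2).


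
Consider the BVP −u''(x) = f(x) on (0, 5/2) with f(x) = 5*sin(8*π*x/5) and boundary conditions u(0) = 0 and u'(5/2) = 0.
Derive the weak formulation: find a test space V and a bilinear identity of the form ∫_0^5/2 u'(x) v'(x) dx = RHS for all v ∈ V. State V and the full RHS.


V = {v ∈ H^1(0, 5/2) : v(0) = 0} (test functions vanish at x = 0 where u is specified); weak form: ∫_0^5/2 u'v' dx = ∫_0^5/2 (5*sin(8*π*x/5)) v dx for all v ∈ V.

Multiply both sides by a test function v and integrate from 0 to 5/2:
  ∫_0^5/2 −u''(x) v(x) dx = ∫_0^5/2 f(x) v(x) dx.
Integrate the LHS by parts once:
  ∫_0^5/2 −u'' v dx = −[u'(x) v(x)]_0^5/2 + ∫_0^5/2 u'(x) v'(x) dx.
Thus ∫_0^5/2 u'(x) v'(x) dx = ∫_0^5/2 f(x) v(x) dx + [u'(x) v(x)]_0^5/2.
Choose V so that boundary terms are either known or forced to vanish.
Mixed BC: u(0) = 0 (Dirichlet) and u'(5/2) = 0 (Neumann). Define V = {v ∈ H^1(0, 5/2) : v(0) = 0}. Then [u' v]_0^5/2 = u'(5/2)·v(5/2) − u'(0)·0 = 0.
Weak formulation: find u (satisfying any essential BC) such that ∫_0^5/2 u'(x) v'(x) dx = ∫_0^5/2 f v dx for all v ∈ V (Dirichlet at 0 absorbed into V; the Neumann datum at x = 5/2 is zero, so no boundary term remains).
Substituting f(x) = 5*sin(8*π*x/5), the right-hand side is ∫_0^5/2 (5*sin(8*π*x/5)) v dx.


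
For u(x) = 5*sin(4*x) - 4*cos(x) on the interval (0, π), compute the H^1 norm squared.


||u||_{H^1(0,π)}^2 = -128/3 + 457*π/2

u'(x) = 4*sin(x) + 20*cos(4*x).
Expand u² and (u')² and integrate term by term on (0, π), using: for integers n ≥ 1, ∫_0^π sin²(nx) dx = ∫_0^π cos²(nx) dx = π/2; for n ≠ n', ∫_0^π sin(nx)sin(n'x) dx = ∫_0^π cos(nx)cos(n'x) dx = 0; and by product-to-sum, ∫_0^π sin(nx)cos(n'x) dx = ½∫_0^π [sin((n+n')x) + sin((n−n')x)] dx, which is 0 when n+n' is even and 2n/(n²−n'²) when n+n' is odd (it need not vanish on (0, π)).
  u² squared terms: (-4)²·∫cos(x)² dx = 16·π/2 = 8*π;  (5)²·∫sin(4x)² dx = 25·π/2 = 25*π/2.
  u² cross terms: 2·(-4)·(5)·∫cos(x)·sin(4x) dx = -40·(8/15) = -64/3.
  So ∫_0^π u² dx = 8*π + 25*π/2 − 64/3 = -64/3 + 41*π/2.
  (u')² squared terms: (4)²·∫sin(x)² dx = 16·π/2 = 8*π;  (20)²·∫cos(4x)² dx = 400·π/2 = 200*π.
  (u')² cross terms: 2·(4)·(20)·∫sin(x)·cos(4x) dx = 160·(-2/15) = -64/3.
  So ∫_0^π (u')² dx = 8*π + 200*π − 64/3 = -64/3 + 208*π.
||u||_{H^1}^2 = (-64/3 + 41*π/2) + (-64/3 + 208*π) = -128/3 + 457*π/2.


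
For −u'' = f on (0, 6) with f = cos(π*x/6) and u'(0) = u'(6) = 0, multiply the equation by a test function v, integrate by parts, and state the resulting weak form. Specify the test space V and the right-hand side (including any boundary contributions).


V = H^1(0, 6) (no boundary constraint on v; u is determined up to an additive constant); weak form: ∫_0^6 u'v' dx = ∫_0^6 (cos(π*x/6)) v dx for all v ∈ V.

Multiply both sides by a test function v and integrate from 0 to 6:
  ∫_0^6 −u''(x) v(x) dx = ∫_0^6 f(x) v(x) dx.
Integrate the LHS by parts once:
  ∫_0^6 −u'' v dx = −[u'(x) v(x)]_0^6 + ∫_0^6 u'(x) v'(x) dx.
Thus ∫_0^6 u'(x) v'(x) dx = ∫_0^6 f(x) v(x) dx + [u'(x) v(x)]_0^6.
Choose V so that boundary terms are either known or forced to vanish.
u has homogeneous Neumann: u'(0) = u'(6) = 0. So [u' v]_0^6 = 0·v(6) − 0·v(0) = 0 for any v; take V = H^1(0, 6).
Weak formulation: find u (satisfying any essential BC) such that ∫_0^6 u'(x) v'(x) dx = ∫_0^6 f v dx for all v ∈ V (homogeneous Neumann, so boundary terms vanish).
Substituting f(x) = cos(π*x/6), the right-hand side is ∫_0^6 (cos(π*x/6)) v dx.
Compatibility check (pure Neumann): taking v ≡ 1 ∈ V gives 0 = ∫_0^6 f dx + (0) − (0), i.e. ∫_0^6 f dx must equal u'(0) − u'(6) = 0. Indeed ∫_0^6 (cos(π*x/6)) dx = 0, so the data are compatible. The solution is then unique only up to an additive constant (fix it e.g. by requiring ∫_0^6 u dx = 0).


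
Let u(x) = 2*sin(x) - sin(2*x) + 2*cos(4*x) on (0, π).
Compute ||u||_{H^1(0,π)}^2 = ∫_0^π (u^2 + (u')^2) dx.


||u||_{H^1(0,π)}^2 = -272/15 + 81*π/2

u'(x) = -8*sin(4*x) + 2*cos(x) - 2*cos(2*x).
Expand u² and (u')² and integrate term by term on (0, π), using: for integers n ≥ 1, ∫_0^π sin²(nx) dx = ∫_0^π cos²(nx) dx = π/2; for n ≠ n', ∫_0^π sin(nx)sin(n'x) dx = ∫_0^π cos(nx)cos(n'x) dx = 0; and by product-to-sum, ∫_0^π sin(nx)cos(n'x) dx = ½∫_0^π [sin((n+n')x) + sin((n−n')x)] dx, which is 0 when n+n' is even and 2n/(n²−n'²) when n+n' is odd (it need not vanish on (0, π)).
  u² squared terms: (-1)²·∫sin(2x)² dx = 1·π/2 = π/2;  (2)²·∫cos(4x)² dx = 4·π/2 = 2*π;  (2)²·∫sin(x)² dx = 4·π/2 = 2*π.
  u² cross terms: 2·(-1)·(2)·∫sin(2x)·cos(4x) dx = -4·(0) = 0;  2·(-1)·(2)·∫sin(2x)·sin(x) dx = -4·(0) = 0;  2·(2)·(2)·∫cos(4x)·sin(x) dx = 8·(-2/15) = -16/15.
  So ∫_0^π u² dx = π/2 + 2*π + 2*π + 0 + 0 − 16/15 = -16/15 + 9*π/2.
  (u')² squared terms: (-8)²·∫sin(4x)² dx = 64·π/2 = 32*π;  (-2)²·∫cos(2x)² dx = 4·π/2 = 2*π;  (2)²·∫cos(x)² dx = 4·π/2 = 2*π.
  (u')² cross terms: 2·(-8)·(-2)·∫sin(4x)·cos(2x) dx = 32·(0) = 0;  2·(-8)·(2)·∫sin(4x)·cos(x) dx = -32·(8/15) = -256/15;  2·(-2)·(2)·∫cos(2x)·cos(x) dx = -8·(0) = 0.
  So ∫_0^π (u')² dx = 32*π + 2*π + 2*π + 0 − 256/15 + 0 = -256/15 + 36*π.
||u||_{H^1}^2 = (-16/15 + 9*π/2) + (-256/15 + 36*π) = -272/15 + 81*π/2.


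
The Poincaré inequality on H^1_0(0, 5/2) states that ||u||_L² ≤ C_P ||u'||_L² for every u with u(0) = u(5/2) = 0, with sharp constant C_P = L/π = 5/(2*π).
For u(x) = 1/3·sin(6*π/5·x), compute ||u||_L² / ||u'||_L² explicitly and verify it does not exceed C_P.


||u||_L² / ||u'||_L² = 5/(6*π) < C_P = 5/(2*π).

u(x) = 1/3·sin(6*π/5·x), so u'(x) = 2*π*cos(6*π*x/5)/5.
Writing u(x) = A·sin(kπx/L) with A = 1/3 and k = 3, use ∫_0^L sin²(kπx/L) dx = L/2 and ∫_0^L cos²(kπx/L) dx = L/2.
u² = 1/9·sin²(6*π/5·x) and (u')² = 4*π^2/25·cos²(6*π/5·x), and each of sin², cos² integrates to L/2 = 5/4 over (0, 5/2).
∫_0^5/2 u² dx = 5/36, so ||u||_L² = sqrt(5)/6.
∫_0^5/2 (u')² dx = π^2/5, so ||u'||_L² = sqrt(5)*π/5.
Ratio ||u||_L² / ||u'||_L² = 5/(6*π).
Sharp Poincaré constant on H^1_0(0, 5/2) is C_P = L/π = 5/(2*π), achieved by sin(2*π/5·x).
This is the k = 3 harmonic; the ratio L/(kπ) is strictly less than C_P = L/π, consistent with the sharp inequality ||u||_L² ≤ C_P ||u'||_L².


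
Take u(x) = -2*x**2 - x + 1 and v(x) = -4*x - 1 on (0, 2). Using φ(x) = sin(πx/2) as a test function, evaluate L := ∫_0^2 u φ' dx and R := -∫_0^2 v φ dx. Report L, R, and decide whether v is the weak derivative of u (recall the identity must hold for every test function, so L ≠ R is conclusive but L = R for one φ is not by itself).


LHS = 20/π, RHS = 20/π. Yes, v = u' weakly.

u(x) = -2*x**2 - x + 1, classical derivative u'(x) = -4*x - 1.
φ(x) = sin(πx/2), so φ'(x) = π*cos(π*x/2)/2.
Note φ(0) = φ(2) = 0, so the boundary term u·φ vanishes.
LHS = ∫_0^2 u(x) φ'(x) dx = ∫_0^2 (-π*x^2*cos(π*x/2) - π*x*cos(π*x/2)/2 + π*cos(π*x/2)/2) dx. Term by term:
  ∫_0^2 π*cos(π*x/2)/2 dx = 0;  ∫_0^2 -π*x^2*cos(π*x/2) dx = 16/π;  ∫_0^2 -π*x*cos(π*x/2)/2 dx = 4/π.
Sum: 0 + 16/π + 4/π = 20/π.
So LHS = 20/π.
∫_0^2 v(x) φ(x) dx = ∫_0^2 (-4*x*sin(π*x/2) - sin(π*x/2)) dx. Term by term:
  ∫_0^2 -sin(π*x/2) dx = -4/π;  ∫_0^2 -4*x*sin(π*x/2) dx = -16/π.
Sum: -4/π − 16/π = -20/π.
So RHS = -∫_0^2 v(x) φ(x) dx = 20/π.
LHS = RHS, so the identity holds for this test φ.
Moreover u is smooth here and v(x) = u'(x) = -4*x - 1 pointwise, so the identity holds for every test function. Hence v is the weak derivative of u.


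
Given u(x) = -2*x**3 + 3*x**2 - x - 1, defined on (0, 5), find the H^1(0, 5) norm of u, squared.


||u||_{H^1}^2 = 1433545/42

The H^1 norm (squared) on an interval (0, L) is
  ||u||_{H^1}^2 = ∫_0^L u(x)^2 dx + ∫_0^L u'(x)^2 dx.
Compute u'(x) = -6*x**2 + 6*x - 1.
Then u(x)^2 = 4*x**6 - 12*x**5 + 13*x**4 - 2*x**3 - 5*x**2 + 2*x + 1 and u'(x)^2 = 36*x**4 - 72*x**3 + 48*x**2 - 12*x + 1.
Integrate each monomial from 0 to 5 using ∫_0^5 c·x^n dx = c·5^(n+1)/(n+1):
  ∫_0^5 u(x)^2 dx = ∫_0^5 (4*x^6 - 12*x^5 + 13*x^4 - 2*x^3 - 5*x^2 + 2*x + 1) dx. Term by term:
    ∫_0^5 4*x^6 dx = 312500/7;  ∫_0^5 -12*x^5 dx = -31250;  ∫_0^5 13*x^4 dx = 8125;
    ∫_0^5 -2*x^3 dx = -625/2;  ∫_0^5 -5*x^2 dx = -625/3;  ∫_0^5 2*x dx = 25;
    ∫_0^5 1 dx = 5.
  Sum: 312500/7 − 31250 + 8125 − 625/2 − 625/3 + 25 + 5 = 883135/42.
  ∫_0^5 u'(x)^2 dx = ∫_0^5 (36*x^4 - 72*x^3 + 48*x^2 - 12*x + 1) dx. Term by term:
    ∫_0^5 36*x^4 dx = 22500;  ∫_0^5 -72*x^3 dx = -11250;  ∫_0^5 48*x^2 dx = 2000;
    ∫_0^5 -12*x dx = -150;  ∫_0^5 1 dx = 5.
  Sum: 22500 − 11250 + 2000 − 150 + 5 = 13105.
Adding: ||u||_{H^1}^2 = 883135/42 + 13105 = 1433545/42.


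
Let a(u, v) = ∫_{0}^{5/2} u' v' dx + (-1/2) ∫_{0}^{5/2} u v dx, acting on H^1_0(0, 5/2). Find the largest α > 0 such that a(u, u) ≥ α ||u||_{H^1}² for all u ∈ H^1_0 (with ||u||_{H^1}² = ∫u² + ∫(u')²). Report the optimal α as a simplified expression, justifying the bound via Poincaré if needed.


α = (-25 + 8*π^2)/(2*(25 + 4*π^2))

Coercivity of a(·,·) on H^1_0(0, 5/2) means a(u, u) ≥ α ||u||_{H^1}² for every u ∈ H^1_0.
The interval has length L = 5/2, and Poincaré/coercivity depend only on L. Here a(u, u) = ∫(u')² + (-1/2)·∫u².
Here c = -1/2 < 0 with |c| < (π/L)² = 4*π^2/25, so coercivity still holds. The condition a(u,u) ≥ α||u||_{H^1}² reads (1−α)∫(u')² ≥ (α−c)∫u². Any admissible α is ≤ 1 (rapidly oscillating u have ∫u²/∫(u')² → 0), and α = 1 would force 0 ≥ (1−c)∫u², impossible since c < 1; so 1−α > 0. By the sharp Poincaré inequality on H^1_0 of an interval of length L, ∫(u')² ≥ (π/L)²∫u² with equality for the first sine mode sin(π(x−x₀)/L) (x₀ the left endpoint), so the inequality holds for all u iff (1−α)(π/L)² ≥ α − c, i.e. α ≤ ((π/L)² + c)/((π/L)² + 1) = (1 + c(L/π)²)/(1 + (L/π)²). (Direct route, valid since c ≤ 0: Poincaré gives c∫u² ≥ c(L/π)²∫(u')², so a(u,u) ≥ (1 + c(L/π)²)∫(u')², while ||u||_{H^1}² ≤ (1 + (L/π)²)∫(u')²; dividing yields the same α.) With (π/L)² = 4*π^2/25 and c = -1/2, the largest admissible constant is α = ((π/L)² + c)/((π/L)² + 1).
Simplifying, α = (-25 + 8*π^2)/(2*(25 + 4*π^2)).


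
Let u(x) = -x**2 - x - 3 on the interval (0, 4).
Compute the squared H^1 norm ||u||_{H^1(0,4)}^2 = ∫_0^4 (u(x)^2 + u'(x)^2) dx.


||u||_{H^1}^2 = 10312/15

The H^1 norm (squared) on an interval (0, L) is
  ||u||_{H^1}^2 = ∫_0^L u(x)^2 dx + ∫_0^L u'(x)^2 dx.
Compute u'(x) = -2*x - 1.
Then u(x)^2 = x**4 + 2*x**3 + 7*x**2 + 6*x + 9 and u'(x)^2 = 4*x**2 + 4*x + 1.
Integrate each monomial from 0 to 4 using ∫_0^4 c·x^n dx = c·4^(n+1)/(n+1):
  ∫_0^4 u(x)^2 dx = ∫_0^4 (x^4 + 2*x^3 + 7*x^2 + 6*x + 9) dx. Term by term:
    ∫_0^4 x^4 dx = 1024/5;  ∫_0^4 2*x^3 dx = 128;  ∫_0^4 7*x^2 dx = 448/3;
    ∫_0^4 6*x dx = 48;  ∫_0^4 9 dx = 36.
  Sum: 1024/5 + 128 + 448/3 + 48 + 36 = 8492/15.
  ∫_0^4 u'(x)^2 dx = ∫_0^4 (4*x^2 + 4*x + 1) dx. Term by term:
    ∫_0^4 4*x^2 dx = 256/3;  ∫_0^4 4*x dx = 32;  ∫_0^4 1 dx = 4.
  Sum: 256/3 + 32 + 4 = 364/3.
Adding: ||u||_{H^1}^2 = 8492/15 + 364/3 = 10312/15.


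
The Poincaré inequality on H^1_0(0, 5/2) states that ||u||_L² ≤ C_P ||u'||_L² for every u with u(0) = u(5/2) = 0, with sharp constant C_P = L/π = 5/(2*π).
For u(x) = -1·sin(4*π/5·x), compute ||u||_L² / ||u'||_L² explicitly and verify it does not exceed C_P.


||u||_L² / ||u'||_L² = 5/(4*π) < C_P = 5/(2*π).

u(x) = -1·sin(4*π/5·x), so u'(x) = -4*π*cos(4*π*x/5)/5.
Writing u(x) = A·sin(kπx/L) with A = -1 and k = 2, use ∫_0^L sin²(kπx/L) dx = L/2 and ∫_0^L cos²(kπx/L) dx = L/2.
u² = 1·sin²(4*π/5·x) and (u')² = 16*π^2/25·cos²(4*π/5·x), and each of sin², cos² integrates to L/2 = 5/4 over (0, 5/2).
∫_0^5/2 u² dx = 5/4, so ||u||_L² = sqrt(5)/2.
∫_0^5/2 (u')² dx = 4*π^2/5, so ||u'||_L² = 2*sqrt(5)*π/5.
Ratio ||u||_L² / ||u'||_L² = 5/(4*π).
Sharp Poincaré constant on H^1_0(0, 5/2) is C_P = L/π = 5/(2*π), achieved by sin(2*π/5·x).
This is the k = 2 harmonic; the ratio L/(kπ) is strictly less than C_P = L/π, consistent with the sharp inequality ||u||_L² ≤ C_P ||u'||_L².


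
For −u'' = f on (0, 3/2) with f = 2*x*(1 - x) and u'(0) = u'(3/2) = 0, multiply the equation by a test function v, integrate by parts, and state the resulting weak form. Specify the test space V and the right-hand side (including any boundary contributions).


V = H^1(0, 3/2) (no boundary constraint on v; u is determined up to an additive constant); weak form: ∫_0^3/2 u'v' dx = ∫_0^3/2 (2*x*(1 - x)) v dx for all v ∈ V.

Multiply both sides by a test function v and integrate from 0 to 3/2:
  ∫_0^3/2 −u''(x) v(x) dx = ∫_0^3/2 f(x) v(x) dx.
Integrate the LHS by parts once:
  ∫_0^3/2 −u'' v dx = −[u'(x) v(x)]_0^3/2 + ∫_0^3/2 u'(x) v'(x) dx.
Thus ∫_0^3/2 u'(x) v'(x) dx = ∫_0^3/2 f(x) v(x) dx + [u'(x) v(x)]_0^3/2.
Choose V so that boundary terms are either known or forced to vanish.
u has homogeneous Neumann: u'(0) = u'(3/2) = 0. So [u' v]_0^3/2 = 0·v(3/2) − 0·v(0) = 0 for any v; take V = H^1(0, 3/2).
Weak formulation: find u (satisfying any essential BC) such that ∫_0^3/2 u'(x) v'(x) dx = ∫_0^3/2 f v dx for all v ∈ V (homogeneous Neumann, so boundary terms vanish).
Substituting f(x) = 2*x*(1 - x), the right-hand side is ∫_0^3/2 (2*x*(1 - x)) v dx.
Compatibility check (pure Neumann): taking v ≡ 1 ∈ V gives 0 = ∫_0^3/2 f dx + (0) − (0), i.e. ∫_0^3/2 f dx must equal u'(0) − u'(3/2) = 0. Indeed ∫_0^3/2 (2*x*(1 - x)) dx = 0, so the data are compatible. The solution is then unique only up to an additive constant (fix it e.g. by requiring ∫_0^3/2 u dx = 0).


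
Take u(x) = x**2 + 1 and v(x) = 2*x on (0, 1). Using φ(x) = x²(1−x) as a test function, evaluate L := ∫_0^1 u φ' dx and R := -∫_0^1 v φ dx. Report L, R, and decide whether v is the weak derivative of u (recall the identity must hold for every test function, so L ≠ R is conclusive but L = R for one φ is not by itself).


LHS = -1/10, RHS = -1/10. Yes, v = u' weakly.

u(x) = x**2 + 1, classical derivative u'(x) = 2*x.
φ(x) = x²(1−x), so φ'(x) = x*(2 - 3*x).
Note φ(0) = φ(1) = 0, so the boundary term u·φ vanishes.
LHS = ∫_0^1 u(x) φ'(x) dx = ∫_0^1 (-3*x^4 + 2*x^3 - 3*x^2 + 2*x) dx. Term by term:
  ∫_0^1 -3*x^4 dx = -3/5;  ∫_0^1 2*x^3 dx = 1/2;  ∫_0^1 -3*x^2 dx = -1;
  ∫_0^1 2*x dx = 1.
Sum: -3/5 + 1/2 − 1 + 1 = -1/10.
So LHS = -1/10.
∫_0^1 v(x) φ(x) dx = ∫_0^1 (-2*x^4 + 2*x^3) dx. Term by term:
  ∫_0^1 -2*x^4 dx = -2/5;  ∫_0^1 2*x^3 dx = 1/2.
Sum: -2/5 + 1/2 = 1/10.
So RHS = -∫_0^1 v(x) φ(x) dx = -1/10.
LHS = RHS, so the identity holds for this test φ.
Moreover u is smooth here and v(x) = u'(x) = 2*x pointwise, so the identity holds for every test function. Hence v is the weak derivative of u.


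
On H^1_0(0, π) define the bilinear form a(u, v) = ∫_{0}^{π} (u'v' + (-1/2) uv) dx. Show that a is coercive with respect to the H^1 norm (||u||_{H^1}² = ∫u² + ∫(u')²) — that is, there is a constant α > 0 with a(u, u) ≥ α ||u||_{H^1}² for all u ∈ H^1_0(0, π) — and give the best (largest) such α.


α = 1/4

Coercivity of a(·,·) on H^1_0(0, π) means a(u, u) ≥ α ||u||_{H^1}² for every u ∈ H^1_0.
The interval has length L = π, and Poincaré/coercivity depend only on L. Here a(u, u) = ∫(u')² + (-1/2)·∫u².
Here c = -1/2 < 0 with |c| < (π/L)² = 1, so coercivity still holds. The condition a(u,u) ≥ α||u||_{H^1}² reads (1−α)∫(u')² ≥ (α−c)∫u². Any admissible α is ≤ 1 (rapidly oscillating u have ∫u²/∫(u')² → 0), and α = 1 would force 0 ≥ (1−c)∫u², impossible since c < 1; so 1−α > 0. By the sharp Poincaré inequality on H^1_0 of an interval of length L, ∫(u')² ≥ (π/L)²∫u² with equality for the first sine mode sin(π(x−x₀)/L) (x₀ the left endpoint), so the inequality holds for all u iff (1−α)(π/L)² ≥ α − c, i.e. α ≤ ((π/L)² + c)/((π/L)² + 1) = (1 + c(L/π)²)/(1 + (L/π)²). (Direct route, valid since c ≤ 0: Poincaré gives c∫u² ≥ c(L/π)²∫(u')², so a(u,u) ≥ (1 + c(L/π)²)∫(u')², while ||u||_{H^1}² ≤ (1 + (L/π)²)∫(u')²; dividing yields the same α.) With (π/L)² = 1 and c = -1/2, the largest admissible constant is α = ((π/L)² + c)/((π/L)² + 1).
Simplifying, α = 1/4.


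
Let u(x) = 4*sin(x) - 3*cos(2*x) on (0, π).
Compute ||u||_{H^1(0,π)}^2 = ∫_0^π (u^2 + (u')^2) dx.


||u||_{H^1(0,π)}^2 = 80 + 77*π/2

u'(x) = 6*sin(2*x) + 4*cos(x).
Expand u² and (u')² and integrate term by term on (0, π), using: for integers n ≥ 1, ∫_0^π sin²(nx) dx = ∫_0^π cos²(nx) dx = π/2; for n ≠ n', ∫_0^π sin(nx)sin(n'x) dx = ∫_0^π cos(nx)cos(n'x) dx = 0; and by product-to-sum, ∫_0^π sin(nx)cos(n'x) dx = ½∫_0^π [sin((n+n')x) + sin((n−n')x)] dx, which is 0 when n+n' is even and 2n/(n²−n'²) when n+n' is odd (it need not vanish on (0, π)).
  u² squared terms: (-3)²·∫cos(2x)² dx = 9·π/2 = 9*π/2;  (4)²·∫sin(x)² dx = 16·π/2 = 8*π.
  u² cross terms: 2·(-3)·(4)·∫cos(2x)·sin(x) dx = -24·(-2/3) = 16.
  So ∫_0^π u² dx = 9*π/2 + 8*π + 16 = 16 + 25*π/2.
  (u')² squared terms: (4)²·∫cos(x)² dx = 16·π/2 = 8*π;  (6)²·∫sin(2x)² dx = 36·π/2 = 18*π.
  (u')² cross terms: 2·(4)·(6)·∫cos(x)·sin(2x) dx = 48·(4/3) = 64.
  So ∫_0^π (u')² dx = 8*π + 18*π + 64 = 64 + 26*π.
||u||_{H^1}^2 = (16 + 25*π/2) + (64 + 26*π) = 80 + 77*π/2.
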